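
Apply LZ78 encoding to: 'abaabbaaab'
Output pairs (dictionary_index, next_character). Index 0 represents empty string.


LZ78 encoding steps:
Dictionary: {0: ''}
Step 1: w='' (idx 0), next='a' -> output (0, 'a'), add 'a' as idx 1
Step 2: w='' (idx 0), next='b' -> output (0, 'b'), add 'b' as idx 2
Step 3: w='a' (idx 1), next='a' -> output (1, 'a'), add 'aa' as idx 3
Step 4: w='b' (idx 2), next='b' -> output (2, 'b'), add 'bb' as idx 4
Step 5: w='aa' (idx 3), next='a' -> output (3, 'a'), add 'aaa' as idx 5
Step 6: w='b' (idx 2), end of input -> output (2, '')


Encoded: [(0, 'a'), (0, 'b'), (1, 'a'), (2, 'b'), (3, 'a'), (2, '')]


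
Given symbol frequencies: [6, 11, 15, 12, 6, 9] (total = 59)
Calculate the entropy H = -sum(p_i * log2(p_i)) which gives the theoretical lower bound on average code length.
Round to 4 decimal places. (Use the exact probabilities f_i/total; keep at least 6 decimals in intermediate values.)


Per-symbol terms -p_i * log2(p_i) with p_i = f_i/59:
  p = 6/59 = 0.101695: log2(p) = -3.297681, -p*log2(p) = 0.335357
  p = 11/59 = 0.186441: log2(p) = -2.423211, -p*log2(p) = 0.451785
  p = 15/59 = 0.254237: log2(p) = -1.975752, -p*log2(p) = 0.502310
  p = 12/59 = 0.203390: log2(p) = -2.297681, -p*log2(p) = 0.467325
  p = 6/59 = 0.101695: log2(p) = -3.297681, -p*log2(p) = 0.335357
  p = 9/59 = 0.152542: log2(p) = -2.712718, -p*log2(p) = 0.413804
H = 0.335357 + 0.451785 + 0.502310 + 0.467325 + 0.335357 + 0.413804 = 2.505938

H = 2.5059 bits/symbol


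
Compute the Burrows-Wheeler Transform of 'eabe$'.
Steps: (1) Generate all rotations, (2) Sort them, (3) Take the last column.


Rotations (sorted):
  0: $eabe -> last char: e
  1: abe$e -> last char: e
  2: be$ea -> last char: a
  3: e$eab -> last char: b
  4: eabe$ -> last char: $


BWT = eeab$


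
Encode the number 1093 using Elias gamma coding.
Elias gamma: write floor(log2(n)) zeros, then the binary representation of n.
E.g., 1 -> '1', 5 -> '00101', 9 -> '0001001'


num_bits = floor(log2(1093)) + 1 = 11
leading_zeros = num_bits - 1 = 10
binary(1093) = 10001000101

Elias gamma(1093) = '0000000000' + '10001000101' = 000000000010001000101 (21 bits)


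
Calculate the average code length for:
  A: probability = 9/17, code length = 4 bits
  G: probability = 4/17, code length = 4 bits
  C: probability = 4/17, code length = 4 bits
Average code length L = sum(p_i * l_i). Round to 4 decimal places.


Weighted contributions p_i * l_i:
  A: (9/17) * 4 = 36/17
  G: (4/17) * 4 = 16/17
  C: (4/17) * 4 = 16/17
Sum = (36 + 16 + 16)/17 = 68/17

L = 68/17 = 4.0000 bits/symbol


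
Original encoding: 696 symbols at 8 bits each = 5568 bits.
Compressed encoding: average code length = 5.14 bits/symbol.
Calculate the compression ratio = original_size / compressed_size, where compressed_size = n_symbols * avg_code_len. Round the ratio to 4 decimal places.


original_size = n_symbols * orig_bits = 696 * 8 = 5568 bits
compressed_size = n_symbols * avg_code_len = 696 * 5.14 = 3577.44 bits
ratio = original_size / compressed_size = 5568 / 3577.44 = 1.5564

Compression ratio = 1.5564


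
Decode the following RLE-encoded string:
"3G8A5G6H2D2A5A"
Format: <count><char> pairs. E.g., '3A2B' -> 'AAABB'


Expanding each <count><char> pair:
  3G -> 'GGG'
  8A -> 'AAAAAAAA'
  5G -> 'GGGGG'
  6H -> 'HHHHHH'
  2D -> 'DD'
  2A -> 'AA'
  5A -> 'AAAAA'

Decoded = GGGAAAAAAAAGGGGGHHHHHHDDAAAAAAA


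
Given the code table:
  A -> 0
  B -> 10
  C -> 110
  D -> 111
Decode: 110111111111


Decoding:
110 -> C
111 -> D
111 -> D
111 -> D


Result: CDDD


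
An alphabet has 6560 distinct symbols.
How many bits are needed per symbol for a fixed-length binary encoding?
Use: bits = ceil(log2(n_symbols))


log2(6560) = 12.6795
Bracket: 2^12 = 4096 < 6560 <= 2^13 = 8192
So ceil(log2(6560)) = 13

bits = ceil(log2(6560)) = ceil(12.6795) = 13 bits


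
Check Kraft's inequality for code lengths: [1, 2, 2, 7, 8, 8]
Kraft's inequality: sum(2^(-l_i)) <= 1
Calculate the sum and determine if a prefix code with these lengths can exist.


Sum = 2^(-1) + 2^(-2) + 2^(-2) + 2^(-7) + 2^(-8) + 2^(-8)
    = 0.5 + 0.25 + 0.25 + 0.0078125 + 0.00390625 + 0.00390625
    = 260/256 = 1.015625
Since 1.015625 > 1, Kraft's inequality is NOT satisfied.
A prefix code with these lengths CANNOT exist.

Kraft sum = 1.015625. Not satisfied.


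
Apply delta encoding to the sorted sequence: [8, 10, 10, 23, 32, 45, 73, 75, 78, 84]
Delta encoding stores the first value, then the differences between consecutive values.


First value: 8
Deltas:
  10 - 8 = 2
  10 - 10 = 0
  23 - 10 = 13
  32 - 23 = 9
  45 - 32 = 13
  73 - 45 = 28
  75 - 73 = 2
  78 - 75 = 3
  84 - 78 = 6


Delta encoded: [8, 2, 0, 13, 9, 13, 28, 2, 3, 6]


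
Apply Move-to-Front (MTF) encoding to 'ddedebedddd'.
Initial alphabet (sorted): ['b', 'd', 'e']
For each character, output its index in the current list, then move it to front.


MTF encoding:
'd': index 1 in ['b', 'd', 'e'] -> ['d', 'b', 'e']
'd': index 0 in ['d', 'b', 'e'] -> ['d', 'b', 'e']
'e': index 2 in ['d', 'b', 'e'] -> ['e', 'd', 'b']
'd': index 1 in ['e', 'd', 'b'] -> ['d', 'e', 'b']
'e': index 1 in ['d', 'e', 'b'] -> ['e', 'd', 'b']
'b': index 2 in ['e', 'd', 'b'] -> ['b', 'e', 'd']
'e': index 1 in ['b', 'e', 'd'] -> ['e', 'b', 'd']
'd': index 2 in ['e', 'b', 'd'] -> ['d', 'e', 'b']
'd': index 0 in ['d', 'e', 'b'] -> ['d', 'e', 'b']
'd': index 0 in ['d', 'e', 'b'] -> ['d', 'e', 'b']
'd': index 0 in ['d', 'e', 'b'] -> ['d', 'e', 'b']


Output: [1, 0, 2, 1, 1, 2, 1, 2, 0, 0, 0]


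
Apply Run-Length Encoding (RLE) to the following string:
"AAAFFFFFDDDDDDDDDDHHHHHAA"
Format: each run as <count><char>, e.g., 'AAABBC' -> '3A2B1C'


Scanning runs left to right:
  i=0: run of 'A' x 3 -> '3A'
  i=3: run of 'F' x 5 -> '5F'
  i=8: run of 'D' x 10 -> '10D'
  i=18: run of 'H' x 5 -> '5H'
  i=23: run of 'A' x 2 -> '2A'

RLE = 3A5F10D5H2A


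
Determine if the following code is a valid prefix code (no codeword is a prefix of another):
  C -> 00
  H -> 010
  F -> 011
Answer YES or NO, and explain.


Checking each pair (does one codeword prefix another?):
  C='00' vs H='010': no prefix
  C='00' vs F='011': no prefix
  H='010' vs C='00': no prefix
  H='010' vs F='011': no prefix
  F='011' vs C='00': no prefix
  F='011' vs H='010': no prefix
No violation found over all pairs.

YES -- this is a valid prefix code. No codeword is a prefix of any other codeword.


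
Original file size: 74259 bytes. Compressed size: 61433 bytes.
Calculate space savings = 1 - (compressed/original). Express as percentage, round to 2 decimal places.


ratio = compressed/original = 61433/74259 = 0.82728
savings = 1 - ratio = 1 - 0.82728 = 0.17272
as a percentage: 0.17272 * 100 = 17.27%

Space savings = 1 - 61433/74259 = 17.27%


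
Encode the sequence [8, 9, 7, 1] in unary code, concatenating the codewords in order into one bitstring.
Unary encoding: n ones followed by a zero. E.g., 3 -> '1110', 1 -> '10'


Encode each number as n ones followed by a terminating 0:
  8 -> 111111110 (9 bits)
  9 -> 1111111110 (10 bits)
  7 -> 11111110 (8 bits)
  1 -> 10 (2 bits)
Total length = 9 + 10 + 8 + 2 = 29 bits.

Unary([8, 9, 7, 1]) = 11111111011111111101111111010 (29 bits)


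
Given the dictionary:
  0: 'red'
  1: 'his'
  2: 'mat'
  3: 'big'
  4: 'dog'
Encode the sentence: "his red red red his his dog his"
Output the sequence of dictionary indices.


Look up each word in the dictionary:
  'his' -> 1
  'red' -> 0
  'red' -> 0
  'red' -> 0
  'his' -> 1
  'his' -> 1
  'dog' -> 4
  'his' -> 1

Encoded: [1, 0, 0, 0, 1, 1, 4, 1]


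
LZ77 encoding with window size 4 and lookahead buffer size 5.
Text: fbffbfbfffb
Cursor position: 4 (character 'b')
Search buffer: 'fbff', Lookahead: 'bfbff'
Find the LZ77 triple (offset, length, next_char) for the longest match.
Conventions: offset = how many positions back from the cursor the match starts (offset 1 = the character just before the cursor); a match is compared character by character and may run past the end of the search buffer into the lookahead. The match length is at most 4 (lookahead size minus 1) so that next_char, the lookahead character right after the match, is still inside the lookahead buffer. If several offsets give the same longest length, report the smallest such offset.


Try each offset into the search buffer:
  offset=1 (pos 3, char 'f'): match length 0
  offset=2 (pos 2, char 'f'): match length 0
  offset=3 (pos 1, char 'b'): match length 2
  offset=4 (pos 0, char 'f'): match length 0
Longest match has length 2 at offset 3.
next_char = character at position 4 + 2 = 6 -> 'b'

Best match: offset=3, length=2 (matching 'bf' starting at position 1)
LZ77 triple: (3, 2, 'b')


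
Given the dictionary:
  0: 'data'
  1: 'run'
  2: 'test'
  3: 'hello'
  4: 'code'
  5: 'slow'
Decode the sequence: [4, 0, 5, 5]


Look up each index in the dictionary:
  4 -> 'code'
  0 -> 'data'
  5 -> 'slow'
  5 -> 'slow'

Decoded: "code data slow slow"


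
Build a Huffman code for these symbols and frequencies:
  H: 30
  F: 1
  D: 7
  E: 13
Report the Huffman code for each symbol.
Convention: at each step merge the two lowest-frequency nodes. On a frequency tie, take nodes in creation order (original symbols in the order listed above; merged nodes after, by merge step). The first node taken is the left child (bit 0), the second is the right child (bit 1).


Huffman tree construction:
Step 1: Merge F(1) + D(7) = 8
Step 2: Merge (F+D)(8) + E(13) = 21
Step 3: Merge ((F+D)+E)(21) + H(30) = 51
Read each symbol's code off the tree from the root (left child = 0, right child = 1).

Codes:
  H: 1 (length 1)
  F: 000 (length 3)
  D: 001 (length 3)
  E: 01 (length 2)
Average code length: 80/51 = 1.5686 bits/symbol


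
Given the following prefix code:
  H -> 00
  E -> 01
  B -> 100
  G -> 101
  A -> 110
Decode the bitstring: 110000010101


Decoding step by step:
Bits 110 -> A
Bits 00 -> H
Bits 00 -> H
Bits 101 -> G
Bits 01 -> E


Decoded message: AHHGE


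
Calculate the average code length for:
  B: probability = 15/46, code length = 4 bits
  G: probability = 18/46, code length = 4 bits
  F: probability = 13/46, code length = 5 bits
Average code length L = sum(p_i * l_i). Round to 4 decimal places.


Weighted contributions p_i * l_i:
  B: (15/46) * 4 = 60/46
  G: (18/46) * 4 = 72/46
  F: (13/46) * 5 = 65/46
Sum = (60 + 72 + 65)/46 = 197/46

L = 197/46 = 4.2826 bits/symbol


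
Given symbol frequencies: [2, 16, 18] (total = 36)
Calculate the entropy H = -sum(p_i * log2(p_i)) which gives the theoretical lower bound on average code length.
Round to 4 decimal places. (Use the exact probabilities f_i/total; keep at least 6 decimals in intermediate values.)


Per-symbol terms -p_i * log2(p_i) with p_i = f_i/36:
  p = 2/36 = 0.055556: log2(p) = -4.169925, -p*log2(p) = 0.231663
  p = 16/36 = 0.444444: log2(p) = -1.169925, -p*log2(p) = 0.519967
  p = 18/36 = 0.500000: log2(p) = -1.000000, -p*log2(p) = 0.500000
H = 0.231663 + 0.519967 + 0.500000 = 1.251630

H = 1.2516 bits/symbol


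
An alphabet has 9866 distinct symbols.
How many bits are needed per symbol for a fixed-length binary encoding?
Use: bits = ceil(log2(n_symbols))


log2(9866) = 13.2682
Bracket: 2^13 = 8192 < 9866 <= 2^14 = 16384
So ceil(log2(9866)) = 14

bits = ceil(log2(9866)) = ceil(13.2682) = 14 bits


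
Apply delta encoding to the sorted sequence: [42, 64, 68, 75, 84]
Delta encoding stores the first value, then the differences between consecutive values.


First value: 42
Deltas:
  64 - 42 = 22
  68 - 64 = 4
  75 - 68 = 7
  84 - 75 = 9


Delta encoded: [42, 22, 4, 7, 9]


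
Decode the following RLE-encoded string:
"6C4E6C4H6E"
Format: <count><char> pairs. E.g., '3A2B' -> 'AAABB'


Expanding each <count><char> pair:
  6C -> 'CCCCCC'
  4E -> 'EEEE'
  6C -> 'CCCCCC'
  4H -> 'HHHH'
  6E -> 'EEEEEE'

Decoded = CCCCCCEEEECCCCCCHHHHEEEEEE


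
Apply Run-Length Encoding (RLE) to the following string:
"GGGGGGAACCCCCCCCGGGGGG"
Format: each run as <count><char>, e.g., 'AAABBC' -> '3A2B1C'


Scanning runs left to right:
  i=0: run of 'G' x 6 -> '6G'
  i=6: run of 'A' x 2 -> '2A'
  i=8: run of 'C' x 8 -> '8C'
  i=16: run of 'G' x 6 -> '6G'

RLE = 6G2A8C6G


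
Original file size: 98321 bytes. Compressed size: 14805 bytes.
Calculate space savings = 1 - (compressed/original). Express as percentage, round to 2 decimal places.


ratio = compressed/original = 14805/98321 = 0.150578
savings = 1 - ratio = 1 - 0.150578 = 0.849422
as a percentage: 0.849422 * 100 = 84.94%

Space savings = 1 - 14805/98321 = 84.94%


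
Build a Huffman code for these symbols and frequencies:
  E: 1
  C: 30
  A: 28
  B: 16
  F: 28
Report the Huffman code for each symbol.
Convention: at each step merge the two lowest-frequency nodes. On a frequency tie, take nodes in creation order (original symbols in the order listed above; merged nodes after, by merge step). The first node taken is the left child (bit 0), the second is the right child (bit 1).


Huffman tree construction:
Step 1: Merge E(1) + B(16) = 17
Step 2: Merge (E+B)(17) + A(28) = 45
Step 3: Merge F(28) + C(30) = 58
Step 4: Merge ((E+B)+A)(45) + (F+C)(58) = 103
Read each symbol's code off the tree from the root (left child = 0, right child = 1).

Codes:
  E: 000 (length 3)
  C: 11 (length 2)
  A: 01 (length 2)
  B: 001 (length 3)
  F: 10 (length 2)
Average code length: 223/103 = 2.1650 bits/symbol


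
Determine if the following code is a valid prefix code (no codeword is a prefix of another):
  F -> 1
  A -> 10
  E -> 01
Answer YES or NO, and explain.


Checking each pair (does one codeword prefix another?):
  F='1' vs A='10': prefix -- VIOLATION

NO -- this is NOT a valid prefix code. F (1) is a prefix of A (10).


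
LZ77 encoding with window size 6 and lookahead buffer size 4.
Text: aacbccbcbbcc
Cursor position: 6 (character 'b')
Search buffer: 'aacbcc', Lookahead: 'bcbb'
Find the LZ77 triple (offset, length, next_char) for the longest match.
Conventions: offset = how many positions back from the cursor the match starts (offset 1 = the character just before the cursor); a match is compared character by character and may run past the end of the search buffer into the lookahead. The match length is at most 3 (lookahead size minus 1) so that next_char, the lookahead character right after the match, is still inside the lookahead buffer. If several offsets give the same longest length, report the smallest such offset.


Try each offset into the search buffer:
  offset=1 (pos 5, char 'c'): match length 0
  offset=2 (pos 4, char 'c'): match length 0
  offset=3 (pos 3, char 'b'): match length 2
  offset=4 (pos 2, char 'c'): match length 0
  offset=5 (pos 1, char 'a'): match length 0
  offset=6 (pos 0, char 'a'): match length 0
Longest match has length 2 at offset 3.
next_char = character at position 6 + 2 = 8 -> 'b'

Best match: offset=3, length=2 (matching 'bc' starting at position 3)
LZ77 triple: (3, 2, 'b')


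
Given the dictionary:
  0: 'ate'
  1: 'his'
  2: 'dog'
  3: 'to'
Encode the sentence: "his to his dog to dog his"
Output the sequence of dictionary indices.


Look up each word in the dictionary:
  'his' -> 1
  'to' -> 3
  'his' -> 1
  'dog' -> 2
  'to' -> 3
  'dog' -> 2
  'his' -> 1

Encoded: [1, 3, 1, 2, 3, 2, 1]


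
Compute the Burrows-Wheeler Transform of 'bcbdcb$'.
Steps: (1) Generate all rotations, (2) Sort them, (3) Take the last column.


Rotations (sorted):
  0: $bcbdcb -> last char: b
  1: b$bcbdc -> last char: c
  2: bcbdcb$ -> last char: $
  3: bdcb$bc -> last char: c
  4: cb$bcbd -> last char: d
  5: cbdcb$b -> last char: b
  6: dcb$bcb -> last char: b


BWT = bc$cdbb


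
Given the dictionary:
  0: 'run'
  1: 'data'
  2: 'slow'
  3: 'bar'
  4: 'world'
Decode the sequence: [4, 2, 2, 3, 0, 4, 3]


Look up each index in the dictionary:
  4 -> 'world'
  2 -> 'slow'
  2 -> 'slow'
  3 -> 'bar'
  0 -> 'run'
  4 -> 'world'
  3 -> 'bar'

Decoded: "world slow slow bar run world bar"


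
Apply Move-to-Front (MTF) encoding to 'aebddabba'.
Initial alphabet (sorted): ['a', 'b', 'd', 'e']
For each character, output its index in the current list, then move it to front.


MTF encoding:
'a': index 0 in ['a', 'b', 'd', 'e'] -> ['a', 'b', 'd', 'e']
'e': index 3 in ['a', 'b', 'd', 'e'] -> ['e', 'a', 'b', 'd']
'b': index 2 in ['e', 'a', 'b', 'd'] -> ['b', 'e', 'a', 'd']
'd': index 3 in ['b', 'e', 'a', 'd'] -> ['d', 'b', 'e', 'a']
'd': index 0 in ['d', 'b', 'e', 'a'] -> ['d', 'b', 'e', 'a']
'a': index 3 in ['d', 'b', 'e', 'a'] -> ['a', 'd', 'b', 'e']
'b': index 2 in ['a', 'd', 'b', 'e'] -> ['b', 'a', 'd', 'e']
'b': index 0 in ['b', 'a', 'd', 'e'] -> ['b', 'a', 'd', 'e']
'a': index 1 in ['b', 'a', 'd', 'e'] -> ['a', 'b', 'd', 'e']


Output: [0, 3, 2, 3, 0, 3, 2, 0, 1]


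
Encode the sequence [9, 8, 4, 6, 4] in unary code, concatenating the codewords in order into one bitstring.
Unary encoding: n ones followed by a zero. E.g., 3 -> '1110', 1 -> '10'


Encode each number as n ones followed by a terminating 0:
  9 -> 1111111110 (10 bits)
  8 -> 111111110 (9 bits)
  4 -> 11110 (5 bits)
  6 -> 1111110 (7 bits)
  4 -> 11110 (5 bits)
Total length = 10 + 9 + 5 + 7 + 5 = 36 bits.

Unary([9, 8, 4, 6, 4]) = 111111111011111111011110111111011110 (36 bits)


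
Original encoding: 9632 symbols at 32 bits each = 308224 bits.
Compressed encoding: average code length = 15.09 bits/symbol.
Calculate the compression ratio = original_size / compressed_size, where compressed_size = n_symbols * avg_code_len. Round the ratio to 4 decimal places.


original_size = n_symbols * orig_bits = 9632 * 32 = 308224 bits
compressed_size = n_symbols * avg_code_len = 9632 * 15.09 = 145346.88 bits
ratio = original_size / compressed_size = 308224 / 145346.88 = 2.1206

Compression ratio = 2.1206


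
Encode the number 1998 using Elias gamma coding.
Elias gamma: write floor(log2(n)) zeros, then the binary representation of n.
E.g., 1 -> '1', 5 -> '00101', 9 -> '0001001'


num_bits = floor(log2(1998)) + 1 = 11
leading_zeros = num_bits - 1 = 10
binary(1998) = 11111001110

Elias gamma(1998) = '0000000000' + '11111001110' = 000000000011111001110 (21 bits)


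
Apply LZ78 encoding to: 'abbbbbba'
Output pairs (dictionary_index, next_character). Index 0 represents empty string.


LZ78 encoding steps:
Dictionary: {0: ''}
Step 1: w='' (idx 0), next='a' -> output (0, 'a'), add 'a' as idx 1
Step 2: w='' (idx 0), next='b' -> output (0, 'b'), add 'b' as idx 2
Step 3: w='b' (idx 2), next='b' -> output (2, 'b'), add 'bb' as idx 3
Step 4: w='bb' (idx 3), next='b' -> output (3, 'b'), add 'bbb' as idx 4
Step 5: w='a' (idx 1), end of input -> output (1, '')


Encoded: [(0, 'a'), (0, 'b'), (2, 'b'), (3, 'b'), (1, '')]


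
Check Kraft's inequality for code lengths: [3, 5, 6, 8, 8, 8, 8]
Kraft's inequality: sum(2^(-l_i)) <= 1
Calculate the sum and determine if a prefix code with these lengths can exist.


Sum = 2^(-3) + 2^(-5) + 2^(-6) + 2^(-8) + 2^(-8) + 2^(-8) + 2^(-8)
    = 0.125 + 0.03125 + 0.015625 + 0.00390625 + 0.00390625 + 0.00390625 + 0.00390625
    = 48/256 = 0.1875
Since 0.1875 <= 1, Kraft's inequality IS satisfied.
A prefix code with these lengths CAN exist.

Kraft sum = 0.1875. Satisfied.


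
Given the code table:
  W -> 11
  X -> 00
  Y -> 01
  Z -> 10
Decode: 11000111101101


Decoding:
11 -> W
00 -> X
01 -> Y
11 -> W
10 -> Z
11 -> W
01 -> Y


Result: WXYWZWY


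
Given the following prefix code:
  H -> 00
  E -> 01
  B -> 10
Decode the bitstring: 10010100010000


Decoding step by step:
Bits 10 -> B
Bits 01 -> E
Bits 01 -> E
Bits 00 -> H
Bits 01 -> E
Bits 00 -> H
Bits 00 -> H


Decoded message: BEEHEHH


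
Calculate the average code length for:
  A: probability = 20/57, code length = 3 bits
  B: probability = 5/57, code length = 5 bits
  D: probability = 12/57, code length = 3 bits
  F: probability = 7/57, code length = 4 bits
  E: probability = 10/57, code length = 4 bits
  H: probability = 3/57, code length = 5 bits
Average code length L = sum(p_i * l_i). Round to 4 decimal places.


Weighted contributions p_i * l_i:
  A: (20/57) * 3 = 60/57
  B: (5/57) * 5 = 25/57
  D: (12/57) * 3 = 36/57
  F: (7/57) * 4 = 28/57
  E: (10/57) * 4 = 40/57
  H: (3/57) * 5 = 15/57
Sum = (60 + 25 + 36 + 28 + 40 + 15)/57 = 204/57

L = 204/57 = 3.5789 bits/symbol


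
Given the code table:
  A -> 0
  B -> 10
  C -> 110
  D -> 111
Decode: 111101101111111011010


Decoding:
111 -> D
10 -> B
110 -> C
111 -> D
111 -> D
10 -> B
110 -> C
10 -> B


Result: DBCDDBCB


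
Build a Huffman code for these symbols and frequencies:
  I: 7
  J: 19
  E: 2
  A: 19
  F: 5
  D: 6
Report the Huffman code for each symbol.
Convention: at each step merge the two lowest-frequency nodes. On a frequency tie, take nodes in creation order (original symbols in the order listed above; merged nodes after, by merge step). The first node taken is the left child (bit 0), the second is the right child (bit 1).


Huffman tree construction:
Step 1: Merge E(2) + F(5) = 7
Step 2: Merge D(6) + I(7) = 13
Step 3: Merge (E+F)(7) + (D+I)(13) = 20
Step 4: Merge J(19) + A(19) = 38
Step 5: Merge ((E+F)+(D+I))(20) + (J+A)(38) = 58
Read each symbol's code off the tree from the root (left child = 0, right child = 1).

Codes:
  I: 011 (length 3)
  J: 10 (length 2)
  E: 000 (length 3)
  A: 11 (length 2)
  F: 001 (length 3)
  D: 010 (length 3)
Average code length: 136/58 = 2.3448 bits/symbol


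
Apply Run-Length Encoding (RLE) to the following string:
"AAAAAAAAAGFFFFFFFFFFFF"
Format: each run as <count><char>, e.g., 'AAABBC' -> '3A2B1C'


Scanning runs left to right:
  i=0: run of 'A' x 9 -> '9A'
  i=9: run of 'G' x 1 -> '1G'
  i=10: run of 'F' x 12 -> '12F'

RLE = 9A1G12F


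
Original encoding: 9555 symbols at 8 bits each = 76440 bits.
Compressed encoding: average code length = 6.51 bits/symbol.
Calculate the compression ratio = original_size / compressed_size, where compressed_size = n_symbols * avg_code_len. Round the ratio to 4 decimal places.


original_size = n_symbols * orig_bits = 9555 * 8 = 76440 bits
compressed_size = n_symbols * avg_code_len = 9555 * 6.51 = 62203.05 bits
ratio = original_size / compressed_size = 76440 / 62203.05 = 1.2289

Compression ratio = 1.2289


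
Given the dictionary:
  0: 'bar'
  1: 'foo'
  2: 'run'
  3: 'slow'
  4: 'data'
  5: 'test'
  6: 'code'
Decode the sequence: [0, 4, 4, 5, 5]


Look up each index in the dictionary:
  0 -> 'bar'
  4 -> 'data'
  4 -> 'data'
  5 -> 'test'
  5 -> 'test'

Decoded: "bar data data test test"


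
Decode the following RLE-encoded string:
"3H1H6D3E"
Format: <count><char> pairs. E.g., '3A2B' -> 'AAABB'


Expanding each <count><char> pair:
  3H -> 'HHH'
  1H -> 'H'
  6D -> 'DDDDDD'
  3E -> 'EEE'

Decoded = HHHHDDDDDDEEE


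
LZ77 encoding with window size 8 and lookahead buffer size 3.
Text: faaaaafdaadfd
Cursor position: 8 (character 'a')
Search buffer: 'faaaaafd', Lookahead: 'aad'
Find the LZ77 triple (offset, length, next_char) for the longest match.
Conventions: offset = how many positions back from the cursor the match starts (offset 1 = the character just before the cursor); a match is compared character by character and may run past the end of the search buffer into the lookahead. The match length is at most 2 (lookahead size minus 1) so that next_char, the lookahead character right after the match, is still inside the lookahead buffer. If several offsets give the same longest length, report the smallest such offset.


Try each offset into the search buffer:
  offset=1 (pos 7, char 'd'): match length 0
  offset=2 (pos 6, char 'f'): match length 0
  offset=3 (pos 5, char 'a'): match length 1
  offset=4 (pos 4, char 'a'): match length 2
  offset=5 (pos 3, char 'a'): match length 2
  offset=6 (pos 2, char 'a'): match length 2
  offset=7 (pos 1, char 'a'): match length 2
  offset=8 (pos 0, char 'f'): match length 0
Longest match has length 2, found at offsets 4, 5, 6, 7; take the smallest, offset 4.
next_char = character at position 8 + 2 = 10 -> 'd'

Best match: offset=4, length=2 (matching 'aa' starting at position 4)
LZ77 triple: (4, 2, 'd')


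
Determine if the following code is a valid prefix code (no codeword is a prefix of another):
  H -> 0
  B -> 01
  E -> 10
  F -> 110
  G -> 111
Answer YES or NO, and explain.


Checking each pair (does one codeword prefix another?):
  H='0' vs B='01': prefix -- VIOLATION

NO -- this is NOT a valid prefix code. H (0) is a prefix of B (01).


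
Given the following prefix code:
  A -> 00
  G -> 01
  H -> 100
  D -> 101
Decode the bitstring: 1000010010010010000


Decoding step by step:
Bits 100 -> H
Bits 00 -> A
Bits 100 -> H
Bits 100 -> H
Bits 100 -> H
Bits 100 -> H
Bits 00 -> A


Decoded message: HAHHHHA


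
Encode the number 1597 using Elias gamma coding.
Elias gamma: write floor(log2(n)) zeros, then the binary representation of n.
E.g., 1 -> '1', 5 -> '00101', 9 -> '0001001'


num_bits = floor(log2(1597)) + 1 = 11
leading_zeros = num_bits - 1 = 10
binary(1597) = 11000111101

Elias gamma(1597) = '0000000000' + '11000111101' = 000000000011000111101 (21 bits)


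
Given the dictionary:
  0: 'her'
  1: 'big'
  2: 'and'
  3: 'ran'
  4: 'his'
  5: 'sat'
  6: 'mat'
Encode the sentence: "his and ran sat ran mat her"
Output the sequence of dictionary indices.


Look up each word in the dictionary:
  'his' -> 4
  'and' -> 2
  'ran' -> 3
  'sat' -> 5
  'ran' -> 3
  'mat' -> 6
  'her' -> 0

Encoded: [4, 2, 3, 5, 3, 6, 0]


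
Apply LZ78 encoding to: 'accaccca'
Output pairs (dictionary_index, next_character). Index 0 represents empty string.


LZ78 encoding steps:
Dictionary: {0: ''}
Step 1: w='' (idx 0), next='a' -> output (0, 'a'), add 'a' as idx 1
Step 2: w='' (idx 0), next='c' -> output (0, 'c'), add 'c' as idx 2
Step 3: w='c' (idx 2), next='a' -> output (2, 'a'), add 'ca' as idx 3
Step 4: w='c' (idx 2), next='c' -> output (2, 'c'), add 'cc' as idx 4
Step 5: w='ca' (idx 3), end of input -> output (3, '')


Encoded: [(0, 'a'), (0, 'c'), (2, 'a'), (2, 'c'), (3, '')]


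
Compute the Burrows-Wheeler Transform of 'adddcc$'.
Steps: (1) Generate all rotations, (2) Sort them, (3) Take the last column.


Rotations (sorted):
  0: $adddcc -> last char: c
  1: adddcc$ -> last char: $
  2: c$adddc -> last char: c
  3: cc$addd -> last char: d
  4: dcc$add -> last char: d
  5: ddcc$ad -> last char: d
  6: dddcc$a -> last char: a


BWT = c$cddda


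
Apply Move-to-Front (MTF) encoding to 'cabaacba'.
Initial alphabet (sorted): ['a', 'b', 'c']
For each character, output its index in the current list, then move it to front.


MTF encoding:
'c': index 2 in ['a', 'b', 'c'] -> ['c', 'a', 'b']
'a': index 1 in ['c', 'a', 'b'] -> ['a', 'c', 'b']
'b': index 2 in ['a', 'c', 'b'] -> ['b', 'a', 'c']
'a': index 1 in ['b', 'a', 'c'] -> ['a', 'b', 'c']
'a': index 0 in ['a', 'b', 'c'] -> ['a', 'b', 'c']
'c': index 2 in ['a', 'b', 'c'] -> ['c', 'a', 'b']
'b': index 2 in ['c', 'a', 'b'] -> ['b', 'c', 'a']
'a': index 2 in ['b', 'c', 'a'] -> ['a', 'b', 'c']


Output: [2, 1, 2, 1, 0, 2, 2, 2]


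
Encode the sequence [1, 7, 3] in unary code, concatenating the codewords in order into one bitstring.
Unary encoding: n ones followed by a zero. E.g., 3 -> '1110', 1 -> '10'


Encode each number as n ones followed by a terminating 0:
  1 -> 10 (2 bits)
  7 -> 11111110 (8 bits)
  3 -> 1110 (4 bits)
Total length = 2 + 8 + 4 = 14 bits.

Unary([1, 7, 3]) = 10111111101110 (14 bits)


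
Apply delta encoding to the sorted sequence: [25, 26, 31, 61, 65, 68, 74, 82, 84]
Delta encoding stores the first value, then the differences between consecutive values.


First value: 25
Deltas:
  26 - 25 = 1
  31 - 26 = 5
  61 - 31 = 30
  65 - 61 = 4
  68 - 65 = 3
  74 - 68 = 6
  82 - 74 = 8
  84 - 82 = 2


Delta encoded: [25, 1, 5, 30, 4, 3, 6, 8, 2]


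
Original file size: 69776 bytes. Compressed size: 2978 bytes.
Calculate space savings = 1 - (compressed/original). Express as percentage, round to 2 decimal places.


ratio = compressed/original = 2978/69776 = 0.042679
savings = 1 - ratio = 1 - 0.042679 = 0.957321
as a percentage: 0.957321 * 100 = 95.73%

Space savings = 1 - 2978/69776 = 95.73%


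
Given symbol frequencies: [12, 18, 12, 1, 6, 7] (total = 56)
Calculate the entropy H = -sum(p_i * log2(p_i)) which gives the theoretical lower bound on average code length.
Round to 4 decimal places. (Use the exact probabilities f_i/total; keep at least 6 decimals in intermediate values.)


Per-symbol terms -p_i * log2(p_i) with p_i = f_i/56:
  p = 12/56 = 0.214286: log2(p) = -2.222392, -p*log2(p) = 0.476227
  p = 18/56 = 0.321429: log2(p) = -1.637430, -p*log2(p) = 0.526317
  p = 12/56 = 0.214286: log2(p) = -2.222392, -p*log2(p) = 0.476227
  p = 1/56 = 0.017857: log2(p) = -5.807355, -p*log2(p) = 0.103703
  p = 6/56 = 0.107143: log2(p) = -3.222392, -p*log2(p) = 0.345256
  p = 7/56 = 0.125000: log2(p) = -3.000000, -p*log2(p) = 0.375000
H = 0.476227 + 0.526317 + 0.476227 + 0.103703 + 0.345256 + 0.375000 = 2.302730

H = 2.3027 bits/symbol


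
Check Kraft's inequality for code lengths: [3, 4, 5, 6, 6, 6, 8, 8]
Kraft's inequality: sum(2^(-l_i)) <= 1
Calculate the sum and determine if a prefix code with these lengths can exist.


Sum = 2^(-3) + 2^(-4) + 2^(-5) + 2^(-6) + 2^(-6) + 2^(-6) + 2^(-8) + 2^(-8)
    = 0.125 + 0.0625 + 0.03125 + 0.015625 + 0.015625 + 0.015625 + 0.00390625 + 0.00390625
    = 70/256 = 0.2734375
Since 0.2734375 <= 1, Kraft's inequality IS satisfied.
A prefix code with these lengths CAN exist.

Kraft sum = 0.2734375. Satisfied.


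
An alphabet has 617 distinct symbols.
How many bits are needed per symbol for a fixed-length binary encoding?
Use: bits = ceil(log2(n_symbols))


log2(617) = 9.2691
Bracket: 2^9 = 512 < 617 <= 2^10 = 1024
So ceil(log2(617)) = 10

bits = ceil(log2(617)) = ceil(9.2691) = 10 bits


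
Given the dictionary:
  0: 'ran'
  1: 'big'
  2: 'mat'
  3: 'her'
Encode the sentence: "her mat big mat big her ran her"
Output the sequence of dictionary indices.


Look up each word in the dictionary:
  'her' -> 3
  'mat' -> 2
  'big' -> 1
  'mat' -> 2
  'big' -> 1
  'her' -> 3
  'ran' -> 0
  'her' -> 3

Encoded: [3, 2, 1, 2, 1, 3, 0, 3]


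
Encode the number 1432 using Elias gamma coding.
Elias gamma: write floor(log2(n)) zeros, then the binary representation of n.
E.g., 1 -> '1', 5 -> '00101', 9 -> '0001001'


num_bits = floor(log2(1432)) + 1 = 11
leading_zeros = num_bits - 1 = 10
binary(1432) = 10110011000

Elias gamma(1432) = '0000000000' + '10110011000' = 000000000010110011000 (21 bits)


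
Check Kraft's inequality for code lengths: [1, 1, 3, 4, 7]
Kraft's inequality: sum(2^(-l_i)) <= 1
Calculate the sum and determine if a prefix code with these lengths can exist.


Sum = 2^(-1) + 2^(-1) + 2^(-3) + 2^(-4) + 2^(-7)
    = 0.5 + 0.5 + 0.125 + 0.0625 + 0.0078125
    = 153/128 = 1.1953125
Since 1.1953125 > 1, Kraft's inequality is NOT satisfied.
A prefix code with these lengths CANNOT exist.

Kraft sum = 1.1953125. Not satisfied.


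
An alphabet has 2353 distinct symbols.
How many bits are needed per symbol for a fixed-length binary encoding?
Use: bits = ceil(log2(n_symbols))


log2(2353) = 11.2003
Bracket: 2^11 = 2048 < 2353 <= 2^12 = 4096
So ceil(log2(2353)) = 12

bits = ceil(log2(2353)) = ceil(11.2003) = 12 bits


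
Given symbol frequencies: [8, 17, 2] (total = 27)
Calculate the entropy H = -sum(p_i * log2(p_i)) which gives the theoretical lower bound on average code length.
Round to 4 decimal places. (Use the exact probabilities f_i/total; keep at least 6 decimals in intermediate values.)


Per-symbol terms -p_i * log2(p_i) with p_i = f_i/27:
  p = 8/27 = 0.296296: log2(p) = -1.754888, -p*log2(p) = 0.519967
  p = 17/27 = 0.629630: log2(p) = -0.667425, -p*log2(p) = 0.420230
  p = 2/27 = 0.074074: log2(p) = -3.754888, -p*log2(p) = 0.278140
H = 0.519967 + 0.420230 + 0.278140 = 1.218337

H = 1.2183 bits/symbol


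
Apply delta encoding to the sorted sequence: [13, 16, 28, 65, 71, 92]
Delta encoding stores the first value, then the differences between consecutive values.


First value: 13
Deltas:
  16 - 13 = 3
  28 - 16 = 12
  65 - 28 = 37
  71 - 65 = 6
  92 - 71 = 21


Delta encoded: [13, 3, 12, 37, 6, 21]


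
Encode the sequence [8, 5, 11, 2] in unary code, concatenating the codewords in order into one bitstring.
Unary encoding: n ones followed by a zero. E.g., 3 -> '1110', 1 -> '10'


Encode each number as n ones followed by a terminating 0:
  8 -> 111111110 (9 bits)
  5 -> 111110 (6 bits)
  11 -> 111111111110 (12 bits)
  2 -> 110 (3 bits)
Total length = 9 + 6 + 12 + 3 = 30 bits.

Unary([8, 5, 11, 2]) = 111111110111110111111111110110 (30 bits)


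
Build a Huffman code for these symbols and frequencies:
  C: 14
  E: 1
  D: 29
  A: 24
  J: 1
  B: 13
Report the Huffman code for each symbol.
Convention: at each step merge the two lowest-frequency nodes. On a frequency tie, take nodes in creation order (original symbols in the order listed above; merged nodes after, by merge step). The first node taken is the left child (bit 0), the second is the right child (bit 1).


Huffman tree construction:
Step 1: Merge E(1) + J(1) = 2
Step 2: Merge (E+J)(2) + B(13) = 15
Step 3: Merge C(14) + ((E+J)+B)(15) = 29
Step 4: Merge A(24) + D(29) = 53
Step 5: Merge (C+((E+J)+B))(29) + (A+D)(53) = 82
Read each symbol's code off the tree from the root (left child = 0, right child = 1).

Codes:
  C: 00 (length 2)
  E: 0100 (length 4)
  D: 11 (length 2)
  A: 10 (length 2)
  J: 0101 (length 4)
  B: 011 (length 3)
Average code length: 181/82 = 2.2073 bits/symbol


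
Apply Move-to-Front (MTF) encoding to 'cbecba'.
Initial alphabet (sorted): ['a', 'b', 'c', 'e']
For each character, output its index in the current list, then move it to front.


MTF encoding:
'c': index 2 in ['a', 'b', 'c', 'e'] -> ['c', 'a', 'b', 'e']
'b': index 2 in ['c', 'a', 'b', 'e'] -> ['b', 'c', 'a', 'e']
'e': index 3 in ['b', 'c', 'a', 'e'] -> ['e', 'b', 'c', 'a']
'c': index 2 in ['e', 'b', 'c', 'a'] -> ['c', 'e', 'b', 'a']
'b': index 2 in ['c', 'e', 'b', 'a'] -> ['b', 'c', 'e', 'a']
'a': index 3 in ['b', 'c', 'e', 'a'] -> ['a', 'b', 'c', 'e']


Output: [2, 2, 3, 2, 2, 3]


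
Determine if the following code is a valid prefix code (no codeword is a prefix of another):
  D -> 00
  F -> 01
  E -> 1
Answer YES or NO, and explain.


Checking each pair (does one codeword prefix another?):
  D='00' vs F='01': no prefix
  D='00' vs E='1': no prefix
  F='01' vs D='00': no prefix
  F='01' vs E='1': no prefix
  E='1' vs D='00': no prefix
  E='1' vs F='01': no prefix
No violation found over all pairs.

YES -- this is a valid prefix code. No codeword is a prefix of any other codeword.


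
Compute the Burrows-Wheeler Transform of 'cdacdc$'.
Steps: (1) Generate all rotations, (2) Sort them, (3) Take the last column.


Rotations (sorted):
  0: $cdacdc -> last char: c
  1: acdc$cd -> last char: d
  2: c$cdacd -> last char: d
  3: cdacdc$ -> last char: $
  4: cdc$cda -> last char: a
  5: dacdc$c -> last char: c
  6: dc$cdac -> last char: c


BWT = cdd$acc


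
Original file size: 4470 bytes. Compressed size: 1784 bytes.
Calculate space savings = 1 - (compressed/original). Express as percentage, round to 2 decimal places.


ratio = compressed/original = 1784/4470 = 0.399105
savings = 1 - ratio = 1 - 0.399105 = 0.600895
as a percentage: 0.600895 * 100 = 60.09%

Space savings = 1 - 1784/4470 = 60.09%


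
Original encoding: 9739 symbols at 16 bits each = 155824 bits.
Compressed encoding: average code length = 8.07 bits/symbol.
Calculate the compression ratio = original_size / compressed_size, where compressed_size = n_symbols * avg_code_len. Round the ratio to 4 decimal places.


original_size = n_symbols * orig_bits = 9739 * 16 = 155824 bits
compressed_size = n_symbols * avg_code_len = 9739 * 8.07 = 78593.73 bits
ratio = original_size / compressed_size = 155824 / 78593.73 = 1.9827

Compression ratio = 1.9827


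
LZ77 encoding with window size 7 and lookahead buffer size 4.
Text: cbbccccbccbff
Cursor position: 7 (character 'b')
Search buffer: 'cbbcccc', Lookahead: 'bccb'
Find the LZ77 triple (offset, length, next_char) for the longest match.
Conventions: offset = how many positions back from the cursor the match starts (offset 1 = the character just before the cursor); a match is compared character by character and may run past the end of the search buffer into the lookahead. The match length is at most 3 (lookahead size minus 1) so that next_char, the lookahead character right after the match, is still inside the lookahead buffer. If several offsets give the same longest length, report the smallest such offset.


Try each offset into the search buffer:
  offset=1 (pos 6, char 'c'): match length 0
  offset=2 (pos 5, char 'c'): match length 0
  offset=3 (pos 4, char 'c'): match length 0
  offset=4 (pos 3, char 'c'): match length 0
  offset=5 (pos 2, char 'b'): match length 3
  offset=6 (pos 1, char 'b'): match length 1
  offset=7 (pos 0, char 'c'): match length 0
Longest match has length 3 at offset 5.
next_char = character at position 7 + 3 = 10 -> 'b'

Best match: offset=5, length=3 (matching 'bcc' starting at position 2)
LZ77 triple: (5, 3, 'b')


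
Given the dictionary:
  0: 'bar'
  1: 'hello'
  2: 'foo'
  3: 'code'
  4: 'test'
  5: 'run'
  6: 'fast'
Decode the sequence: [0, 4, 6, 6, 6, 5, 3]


Look up each index in the dictionary:
  0 -> 'bar'
  4 -> 'test'
  6 -> 'fast'
  6 -> 'fast'
  6 -> 'fast'
  5 -> 'run'
  3 -> 'code'

Decoded: "bar test fast fast fast run code"


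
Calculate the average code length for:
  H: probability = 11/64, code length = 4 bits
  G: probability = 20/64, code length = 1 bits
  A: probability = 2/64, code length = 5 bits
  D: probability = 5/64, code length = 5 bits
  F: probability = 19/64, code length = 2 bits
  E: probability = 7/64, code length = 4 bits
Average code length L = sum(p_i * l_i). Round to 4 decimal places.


Weighted contributions p_i * l_i:
  H: (11/64) * 4 = 44/64
  G: (20/64) * 1 = 20/64
  A: (2/64) * 5 = 10/64
  D: (5/64) * 5 = 25/64
  F: (19/64) * 2 = 38/64
  E: (7/64) * 4 = 28/64
Sum = (44 + 20 + 10 + 25 + 38 + 28)/64 = 165/64

L = 165/64 = 2.5781 bits/symbol


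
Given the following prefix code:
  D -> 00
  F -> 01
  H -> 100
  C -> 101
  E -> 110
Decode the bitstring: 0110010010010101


Decoding step by step:
Bits 01 -> F
Bits 100 -> H
Bits 100 -> H
Bits 100 -> H
Bits 101 -> C
Bits 01 -> F


Decoded message: FHHHCF


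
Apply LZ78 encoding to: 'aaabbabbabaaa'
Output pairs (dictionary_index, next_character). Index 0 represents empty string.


LZ78 encoding steps:
Dictionary: {0: ''}
Step 1: w='' (idx 0), next='a' -> output (0, 'a'), add 'a' as idx 1
Step 2: w='a' (idx 1), next='a' -> output (1, 'a'), add 'aa' as idx 2
Step 3: w='' (idx 0), next='b' -> output (0, 'b'), add 'b' as idx 3
Step 4: w='b' (idx 3), next='a' -> output (3, 'a'), add 'ba' as idx 4
Step 5: w='b' (idx 3), next='b' -> output (3, 'b'), add 'bb' as idx 5
Step 6: w='a' (idx 1), next='b' -> output (1, 'b'), add 'ab' as idx 6
Step 7: w='aa' (idx 2), next='a' -> output (2, 'a'), add 'aaa' as idx 7


Encoded: [(0, 'a'), (1, 'a'), (0, 'b'), (3, 'a'), (3, 'b'), (1, 'b'), (2, 'a')]


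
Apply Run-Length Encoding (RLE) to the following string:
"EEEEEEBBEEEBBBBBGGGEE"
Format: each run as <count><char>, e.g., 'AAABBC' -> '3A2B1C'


Scanning runs left to right:
  i=0: run of 'E' x 6 -> '6E'
  i=6: run of 'B' x 2 -> '2B'
  i=8: run of 'E' x 3 -> '3E'
  i=11: run of 'B' x 5 -> '5B'
  i=16: run of 'G' x 3 -> '3G'
  i=19: run of 'E' x 2 -> '2E'

RLE = 6E2B3E5B3G2E


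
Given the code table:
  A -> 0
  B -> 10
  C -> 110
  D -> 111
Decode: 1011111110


Decoding:
10 -> B
111 -> D
111 -> D
10 -> B


Result: BDDB


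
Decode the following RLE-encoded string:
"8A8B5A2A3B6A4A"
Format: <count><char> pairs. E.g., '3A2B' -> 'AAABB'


Expanding each <count><char> pair:
  8A -> 'AAAAAAAA'
  8B -> 'BBBBBBBB'
  5A -> 'AAAAA'
  2A -> 'AA'
  3B -> 'BBB'
  6A -> 'AAAAAA'
  4A -> 'AAAA'

Decoded = AAAAAAAABBBBBBBBAAAAAAABBBAAAAAAAAAA


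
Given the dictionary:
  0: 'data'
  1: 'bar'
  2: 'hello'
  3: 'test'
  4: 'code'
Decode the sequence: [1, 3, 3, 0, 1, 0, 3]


Look up each index in the dictionary:
  1 -> 'bar'
  3 -> 'test'
  3 -> 'test'
  0 -> 'data'
  1 -> 'bar'
  0 -> 'data'
  3 -> 'test'

Decoded: "bar test test data bar data test"
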